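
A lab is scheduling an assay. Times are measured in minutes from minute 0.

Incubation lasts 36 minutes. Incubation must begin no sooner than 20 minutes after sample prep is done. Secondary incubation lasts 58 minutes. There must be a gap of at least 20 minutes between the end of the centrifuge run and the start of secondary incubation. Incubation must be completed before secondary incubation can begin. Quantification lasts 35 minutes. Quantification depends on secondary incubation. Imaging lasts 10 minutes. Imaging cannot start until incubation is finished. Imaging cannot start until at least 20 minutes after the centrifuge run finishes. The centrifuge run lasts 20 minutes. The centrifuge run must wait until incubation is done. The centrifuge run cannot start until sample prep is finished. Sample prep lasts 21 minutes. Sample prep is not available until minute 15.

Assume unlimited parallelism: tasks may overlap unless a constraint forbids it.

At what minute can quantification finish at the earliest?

Sample prep cannot begin until its own release at minute 15. It runs from minute 15 to 15 + 21 = minute 36.
Incubation waits on sample prep (finishes minute 36, plus 20-minute gap → minute 56), so it starts at minute 56 and finishes at 56 + 36 = minute 92.
For the centrifuge run: incubation (finishes minute 92); sample prep (finishes minute 36). Taking the maximum gives a start of minute 92, and it finishes at 92 + 20 = minute 112.
Secondary incubation needs all of the centrifuge run (finishes minute 112, plus 20-minute gap → minute 132); incubation (finishes minute 92). That puts its earliest start at minute 132; it finishes at 132 + 58 = minute 190.
Quantification waits on secondary incubation (finishes minute 190), so it starts at minute 190 and finishes at 190 + 35 = minute 225.

225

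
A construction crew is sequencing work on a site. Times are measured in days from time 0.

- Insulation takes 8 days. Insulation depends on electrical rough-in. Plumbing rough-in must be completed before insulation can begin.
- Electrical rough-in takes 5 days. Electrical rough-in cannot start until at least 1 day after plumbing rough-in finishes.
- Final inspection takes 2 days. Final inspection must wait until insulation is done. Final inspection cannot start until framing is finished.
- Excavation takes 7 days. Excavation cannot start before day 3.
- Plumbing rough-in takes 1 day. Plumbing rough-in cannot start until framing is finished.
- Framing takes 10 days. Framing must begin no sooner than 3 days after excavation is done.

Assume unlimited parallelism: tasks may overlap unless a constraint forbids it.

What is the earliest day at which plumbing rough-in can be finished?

24

Excavation waits on its own release at day 3, so it starts at day 3 and finishes at 3 + 7 = day 10.
After excavation (finishes day 10, plus 3-day gap → day 13), framing can start at day 13 and finishes at day 23.
Plumbing rough-in cannot begin until framing (finishes day 23). It runs from day 23 to 23 + 1 = day 24.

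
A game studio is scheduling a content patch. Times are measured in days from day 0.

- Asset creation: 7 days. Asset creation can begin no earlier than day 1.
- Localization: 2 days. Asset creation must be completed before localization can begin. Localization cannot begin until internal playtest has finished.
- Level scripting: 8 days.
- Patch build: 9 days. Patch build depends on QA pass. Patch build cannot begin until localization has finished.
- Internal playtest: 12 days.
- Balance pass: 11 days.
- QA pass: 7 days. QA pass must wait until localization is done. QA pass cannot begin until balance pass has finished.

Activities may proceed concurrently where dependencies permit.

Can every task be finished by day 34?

Nothing blocks balance pass, so it runs from day 0 to day 11.
Internal playtest can start immediately at day 0; it finishes at day 12.
Level scripting has no prerequisites, so it starts at day 0 and finishes at day 8.
After its own release at day 1, asset creation can start at day 1 and finishes at day 8.
For localization: asset creation (finishes day 8); internal playtest (finishes day 12). Taking the maximum gives a start of day 12, and it finishes at 12 + 2 = day 14.
For QA pass: localization (finishes day 14); balance pass (finishes day 11). Taking the maximum gives a start of day 14, and it finishes at 14 + 7 = day 21.
Patch build cannot start until QA pass (finishes day 21); localization (finishes day 14). The controlling bound is day 21, so patch build finishes at 21 + 9 = day 30.
Every task is finished by day 30, which is no later than the deadline of 34, so the schedule is feasible.

Yes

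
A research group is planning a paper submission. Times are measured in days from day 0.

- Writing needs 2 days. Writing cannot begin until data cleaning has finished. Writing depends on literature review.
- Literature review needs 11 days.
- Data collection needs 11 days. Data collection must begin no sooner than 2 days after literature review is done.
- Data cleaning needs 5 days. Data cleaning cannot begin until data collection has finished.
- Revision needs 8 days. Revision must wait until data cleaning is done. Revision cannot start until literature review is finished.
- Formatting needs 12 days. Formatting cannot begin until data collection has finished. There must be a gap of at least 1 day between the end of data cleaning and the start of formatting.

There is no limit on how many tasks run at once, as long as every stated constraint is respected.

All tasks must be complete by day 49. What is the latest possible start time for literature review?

7

Nothing follows writing; the deadline of day 49 is its only limit. It must start by 49 − 2 = day 47.
Nothing follows revision; the deadline of day 49 is its only limit. It must start by 49 − 8 = day 41.
Nothing follows formatting; the deadline of day 49 is its only limit. It must start by 49 − 12 = day 37.
Data cleaning must finish in time for writing (must start by day 47); revision (must start by day 41); formatting (must start by day 37, minus 1-day gap → day 36). The tightest is day 36, so data cleaning must start by 36 − 5 = day 31.
Data collection has several dependents: data cleaning (must start by day 31); formatting (must start by day 37). The earliest of those limits is day 31, so data collection must start by 31 − 11 = day 20.
For literature review: data collection (must start by day 20, minus 2-day gap → day 18); writing (must start by day 47); revision (must start by day 41). The most restrictive is day 18; with an 11-day duration, literature review must start by day 7.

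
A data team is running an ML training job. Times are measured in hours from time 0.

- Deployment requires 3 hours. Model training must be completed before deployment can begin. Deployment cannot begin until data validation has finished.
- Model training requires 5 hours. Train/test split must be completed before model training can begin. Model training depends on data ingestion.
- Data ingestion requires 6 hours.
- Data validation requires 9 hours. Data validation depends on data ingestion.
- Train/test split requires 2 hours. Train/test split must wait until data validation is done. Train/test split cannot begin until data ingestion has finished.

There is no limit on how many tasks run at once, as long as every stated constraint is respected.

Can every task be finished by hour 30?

Yes

Nothing blocks data ingestion, so it runs from hour 0 to hour 6.
Data validation cannot begin until data ingestion (finishes hour 6). It runs from hour 6 to 6 + 9 = hour 15.
Train/test split cannot start until data validation (finishes hour 15); data ingestion (finishes hour 6). The controlling bound is hour 15, so train/test split finishes at 15 + 2 = hour 17.
Model training has to wait for train/test split (finishes hour 17); data ingestion (finishes hour 6). The latest of these is hour 17, so model training runs hour 17 to 17 + 5 = hour 22.
Deployment cannot start until model training (finishes hour 22); data validation (finishes hour 15). The controlling bound is hour 22, so deployment finishes at 22 + 3 = hour 25.
Every task is finished by hour 25, which is no later than the deadline of 30, so the schedule is feasible.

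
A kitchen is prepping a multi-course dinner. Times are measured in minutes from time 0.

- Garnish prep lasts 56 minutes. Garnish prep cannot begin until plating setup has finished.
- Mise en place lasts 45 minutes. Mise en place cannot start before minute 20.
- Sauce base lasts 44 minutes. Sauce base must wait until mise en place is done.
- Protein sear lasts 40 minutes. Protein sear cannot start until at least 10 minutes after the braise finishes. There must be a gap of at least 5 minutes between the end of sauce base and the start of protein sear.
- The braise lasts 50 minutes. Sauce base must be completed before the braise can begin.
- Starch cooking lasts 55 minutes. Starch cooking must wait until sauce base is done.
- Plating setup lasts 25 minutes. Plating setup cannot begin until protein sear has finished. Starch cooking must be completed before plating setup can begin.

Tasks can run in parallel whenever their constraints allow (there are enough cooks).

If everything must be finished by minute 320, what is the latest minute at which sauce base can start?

95

To finish by minute 320, garnish prep (duration 56) must start no later than minute 264.
Since garnish prep (must start by minute 264) depends on it, plating setup must finish by minute 264. Backing off its 25-minute duration gives a latest start of minute 239.
Protein sear must finish before plating setup (must start by minute 239). With a 40-minute duration, protein sear must start by 239 − 40 = minute 199.
The braise must finish before protein sear (must start by minute 199, minus 10-minute gap → minute 189). With a 50-minute duration, the braise must start by 189 − 50 = minute 139.
Starch cooking feeds into plating setup (must start by minute 239); so starch cooking must finish by minute 239 and therefore start by minute 184.
Sauce base has several dependents: the braise (must start by minute 139); protein sear (must start by minute 199, minus 5-minute gap → minute 194); starch cooking (must start by minute 184). The earliest of those limits is minute 139, so sauce base must start by 139 − 44 = minute 95.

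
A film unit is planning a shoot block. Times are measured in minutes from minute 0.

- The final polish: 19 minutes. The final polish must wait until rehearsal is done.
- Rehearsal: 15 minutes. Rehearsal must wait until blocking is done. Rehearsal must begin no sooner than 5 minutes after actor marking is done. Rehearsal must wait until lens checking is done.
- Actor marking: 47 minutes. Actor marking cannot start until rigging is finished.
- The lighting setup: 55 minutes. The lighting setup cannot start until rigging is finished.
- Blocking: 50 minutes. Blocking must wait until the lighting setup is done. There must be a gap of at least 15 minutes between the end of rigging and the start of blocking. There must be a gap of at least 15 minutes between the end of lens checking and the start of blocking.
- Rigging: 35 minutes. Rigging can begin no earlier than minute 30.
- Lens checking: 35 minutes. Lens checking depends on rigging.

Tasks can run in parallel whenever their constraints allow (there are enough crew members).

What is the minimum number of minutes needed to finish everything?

204

After its own release at minute 30, rigging can start at minute 30 and finishes at minute 65.
Actor marking waits on rigging (finishes minute 65), so it starts at minute 65 and finishes at 65 + 47 = minute 112.
Lens checking waits on rigging (finishes minute 65), so it starts at minute 65 and finishes at 65 + 35 = minute 100.
The lighting setup waits on rigging (finishes minute 65), so it starts at minute 65 and finishes at 65 + 55 = minute 120.
Blocking needs all of the lighting setup (finishes minute 120); rigging (finishes minute 65, plus 15-minute gap → minute 80); lens checking (finishes minute 100, plus 15-minute gap → minute 115). That puts its earliest start at minute 120; it finishes at 120 + 50 = minute 170.
Rehearsal cannot start until blocking (finishes minute 170); actor marking (finishes minute 112, plus 5-minute gap → minute 117); lens checking (finishes minute 100). The controlling bound is minute 170, so rehearsal finishes at 170 + 15 = minute 185.
After rehearsal (finishes minute 185), the final polish can start at minute 185 and finishes at minute 204.
All tasks are finished once the last one completes. Finish times: Rigging at 65, The lighting setup at 120, Lens checking at 100, Blocking at 170, Actor marking at 112, Rehearsal at 185, The final polish at 204. The latest is minute 204.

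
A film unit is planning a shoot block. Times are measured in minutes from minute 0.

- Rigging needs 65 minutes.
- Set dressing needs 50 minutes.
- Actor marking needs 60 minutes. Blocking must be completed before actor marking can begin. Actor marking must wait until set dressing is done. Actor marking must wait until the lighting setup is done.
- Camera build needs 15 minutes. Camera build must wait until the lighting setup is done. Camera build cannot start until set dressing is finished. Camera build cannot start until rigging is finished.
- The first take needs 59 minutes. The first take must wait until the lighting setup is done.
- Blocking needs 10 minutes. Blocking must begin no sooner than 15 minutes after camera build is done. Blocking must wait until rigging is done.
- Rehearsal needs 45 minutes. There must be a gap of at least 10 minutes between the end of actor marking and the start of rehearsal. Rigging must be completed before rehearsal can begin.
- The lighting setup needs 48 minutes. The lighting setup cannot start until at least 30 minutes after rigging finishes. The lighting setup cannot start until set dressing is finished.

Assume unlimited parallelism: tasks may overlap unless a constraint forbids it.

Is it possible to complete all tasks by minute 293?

No

Set dressing can start immediately at minute 0; it finishes at minute 50.
Nothing blocks rigging, so it runs from minute 0 to minute 65.
The lighting setup needs all of rigging (finishes minute 65, plus 30-minute gap → minute 95); set dressing (finishes minute 50). That puts its earliest start at minute 95; it finishes at 95 + 48 = minute 143.
The first take cannot begin until the lighting setup (finishes minute 143). It runs from minute 143 to 143 + 59 = minute 202.
For camera build: the lighting setup (finishes minute 143); set dressing (finishes minute 50); rigging (finishes minute 65). Taking the maximum gives a start of minute 143, and it finishes at 143 + 15 = minute 158.
Blocking has to wait for camera build (finishes minute 158, plus 15-minute gap → minute 173); rigging (finishes minute 65). The latest of these is minute 173, so blocking runs minute 173 to 173 + 10 = minute 183.
Actor marking cannot start until blocking (finishes minute 183); set dressing (finishes minute 50); the lighting setup (finishes minute 143). The controlling bound is minute 183, so actor marking finishes at 183 + 60 = minute 243.
For rehearsal: actor marking (finishes minute 243, plus 10-minute gap → minute 253); rigging (finishes minute 65). Taking the maximum gives a start of minute 253, and it finishes at 253 + 45 = minute 298.
The earliest everything can be done is minute 298, which is after the deadline of 293, so it is not possible.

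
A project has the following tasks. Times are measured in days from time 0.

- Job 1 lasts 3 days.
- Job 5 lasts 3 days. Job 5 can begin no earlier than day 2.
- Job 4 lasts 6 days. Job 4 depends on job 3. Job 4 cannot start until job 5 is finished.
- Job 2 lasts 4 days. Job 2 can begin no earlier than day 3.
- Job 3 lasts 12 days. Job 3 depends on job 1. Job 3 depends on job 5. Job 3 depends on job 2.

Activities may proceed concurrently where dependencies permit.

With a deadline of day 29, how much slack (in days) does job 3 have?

4

After its own release at day 2, job 5 can start at day 2 and finishes at day 5.
Job 2 waits on its own release at day 3, so it starts at day 3 and finishes at 3 + 4 = day 7.
Job 1 can start immediately at day 0; it finishes at day 3.
Job 3 cannot start until job 1 (finishes day 3); job 5 (finishes day 5); job 2 (finishes day 7). The controlling bound is day 7, so job 3 finishes at 7 + 12 = day 19.

Working backward from the deadline:
Nothing follows job 4; the deadline of day 29 is its only limit. It must start by 29 − 6 = day 23.
Job 3 must finish before job 4 (must start by day 23). With a 12-day duration, job 3 must start by 23 − 12 = day 11.
So job 3 can start as early as day 7 and as late as day 11, giving 11 − 7 = 4 days of slack.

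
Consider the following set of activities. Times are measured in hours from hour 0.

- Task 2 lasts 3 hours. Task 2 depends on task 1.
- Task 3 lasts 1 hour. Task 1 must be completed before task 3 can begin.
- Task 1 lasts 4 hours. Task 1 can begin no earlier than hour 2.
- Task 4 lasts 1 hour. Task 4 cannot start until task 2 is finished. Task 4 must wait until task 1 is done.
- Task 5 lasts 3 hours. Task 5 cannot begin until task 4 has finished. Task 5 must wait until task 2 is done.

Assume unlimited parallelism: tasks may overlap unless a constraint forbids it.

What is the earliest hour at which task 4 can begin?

Task 1 waits on its own release at hour 2, so it starts at hour 2 and finishes at 2 + 4 = hour 6.
After task 1 (finishes hour 6), task 2 can start at hour 6 and finishes at hour 9.
Task 4 waits on task 2 (finishes hour 9); task 1 (finishes hour 6). The latest of these is hour 9, which is the earliest task 4 can start.

9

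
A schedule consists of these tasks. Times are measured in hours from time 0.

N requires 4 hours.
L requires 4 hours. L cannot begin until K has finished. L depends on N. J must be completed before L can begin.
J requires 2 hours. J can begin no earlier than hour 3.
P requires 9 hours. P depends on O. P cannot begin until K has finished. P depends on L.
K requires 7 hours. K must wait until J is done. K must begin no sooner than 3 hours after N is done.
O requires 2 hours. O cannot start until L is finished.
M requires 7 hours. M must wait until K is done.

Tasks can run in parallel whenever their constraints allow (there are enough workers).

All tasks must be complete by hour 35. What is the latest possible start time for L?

20

P has no dependents, so it just needs to finish by hour 35. Starting by 35 − 9 = hour 26 achieves that.
O has to be done before P (must start by hour 26). That means finishing by hour 26, i.e. starting by 26 − 2 = hour 24.
For L: O (must start by hour 24); P (must start by hour 26). The most restrictive is hour 24; with a 4-hour duration, L must start by hour 20.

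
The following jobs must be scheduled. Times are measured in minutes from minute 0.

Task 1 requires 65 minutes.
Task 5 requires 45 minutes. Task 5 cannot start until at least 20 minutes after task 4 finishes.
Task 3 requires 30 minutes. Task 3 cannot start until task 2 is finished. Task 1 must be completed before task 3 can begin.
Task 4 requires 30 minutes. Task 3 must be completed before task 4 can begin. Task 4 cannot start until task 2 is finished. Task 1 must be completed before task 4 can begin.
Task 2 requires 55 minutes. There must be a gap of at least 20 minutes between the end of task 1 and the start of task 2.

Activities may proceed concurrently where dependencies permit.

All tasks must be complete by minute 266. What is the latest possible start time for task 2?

Task 5 has no dependents, so it just needs to finish by minute 266. Starting by 266 − 45 = minute 221 achieves that.
Task 4 must finish before task 5 (must start by minute 221, minus 20-minute gap → minute 201). With a 30-minute duration, task 4 must start by 201 − 30 = minute 171.
Since task 4 (must start by minute 171) depends on it, task 3 must finish by minute 171. Backing off its 30-minute duration gives a latest start of minute 141.
Task 2 feeds task 3 (must start by minute 141); task 4 (must start by minute 171). Taking the minimum, task 2 must finish by minute 141 and start by 141 − 55 = minute 86.

86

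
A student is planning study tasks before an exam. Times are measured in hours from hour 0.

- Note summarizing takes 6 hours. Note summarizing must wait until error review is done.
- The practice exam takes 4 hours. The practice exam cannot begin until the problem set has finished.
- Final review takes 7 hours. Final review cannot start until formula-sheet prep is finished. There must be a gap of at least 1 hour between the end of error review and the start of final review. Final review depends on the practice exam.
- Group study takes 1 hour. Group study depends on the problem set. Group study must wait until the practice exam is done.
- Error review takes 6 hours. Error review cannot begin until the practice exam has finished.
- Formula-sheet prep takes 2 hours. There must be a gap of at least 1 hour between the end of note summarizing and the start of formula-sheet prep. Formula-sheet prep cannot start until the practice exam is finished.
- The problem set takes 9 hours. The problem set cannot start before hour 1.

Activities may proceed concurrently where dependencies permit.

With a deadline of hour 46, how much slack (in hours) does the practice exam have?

10

The problem set waits on its own release at hour 1, so it starts at hour 1 and finishes at 1 + 9 = hour 10.
After the problem set (finishes hour 10), the practice exam can start at hour 10 and finishes at hour 14.

Working backward from the deadline:
To finish by hour 46, final review (duration 7) must start no later than hour 39.
Formula-sheet prep feeds into final review (must start by hour 39); so formula-sheet prep must finish by hour 39 and therefore start by hour 37.
Note summarizing must finish before formula-sheet prep (must start by hour 37, minus 1-hour gap → hour 36). With a 6-hour duration, note summarizing must start by 36 − 6 = hour 30.
For error review: note summarizing (must start by hour 30); final review (must start by hour 39, minus 1-hour gap → hour 38). The most restrictive is hour 30; with a 6-hour duration, error review must start by hour 24.
To finish by hour 46, group study (duration 1) must start no later than hour 45.
The practice exam must finish in time for error review (must start by hour 24); group study (must start by hour 45); formula-sheet prep (must start by hour 37); final review (must start by hour 39). The tightest is hour 24, so the practice exam must start by 24 − 4 = hour 20.
So the practice exam can start as early as hour 10 and as late as hour 20, giving 20 − 10 = 10 hours of slack.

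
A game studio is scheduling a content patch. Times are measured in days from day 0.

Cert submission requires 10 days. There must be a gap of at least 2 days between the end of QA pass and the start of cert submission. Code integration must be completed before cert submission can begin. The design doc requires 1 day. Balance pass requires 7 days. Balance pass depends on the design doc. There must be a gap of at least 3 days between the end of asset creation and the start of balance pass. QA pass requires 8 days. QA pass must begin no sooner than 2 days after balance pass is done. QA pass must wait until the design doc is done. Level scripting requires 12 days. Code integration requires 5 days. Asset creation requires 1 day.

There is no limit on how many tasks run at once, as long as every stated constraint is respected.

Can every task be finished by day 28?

No

Code integration has no prerequisites, so it starts at day 0 and finishes at day 5.
Nothing blocks level scripting, so it runs from day 0 to day 12.
Asset creation can start immediately at day 0; it finishes at day 1.
Nothing blocks the design doc, so it runs from day 0 to day 1.
Balance pass has to wait for the design doc (finishes day 1); asset creation (finishes day 1, plus 3-day gap → day 4). The latest of these is day 4, so balance pass runs day 4 to 4 + 7 = day 11.
QA pass has to wait for balance pass (finishes day 11, plus 2-day gap → day 13); the design doc (finishes day 1). The latest of these is day 13, so QA pass runs day 13 to 13 + 8 = day 21.
Cert submission has to wait for QA pass (finishes day 21, plus 2-day gap → day 23); code integration (finishes day 5). The latest of these is day 23, so cert submission runs day 23 to 23 + 10 = day 33.
The earliest everything can be done is day 33, which is after the deadline of 28, so it is not possible.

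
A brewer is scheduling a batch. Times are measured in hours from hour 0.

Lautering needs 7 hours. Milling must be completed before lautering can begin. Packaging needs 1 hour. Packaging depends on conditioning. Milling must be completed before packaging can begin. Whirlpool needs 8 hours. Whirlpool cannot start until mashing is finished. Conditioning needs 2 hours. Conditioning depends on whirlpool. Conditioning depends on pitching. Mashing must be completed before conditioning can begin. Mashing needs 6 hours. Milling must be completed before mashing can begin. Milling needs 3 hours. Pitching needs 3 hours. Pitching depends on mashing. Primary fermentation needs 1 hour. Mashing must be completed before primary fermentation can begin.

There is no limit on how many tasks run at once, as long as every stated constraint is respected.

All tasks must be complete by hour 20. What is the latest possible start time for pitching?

14

Packaging has no dependents, so it just needs to finish by hour 20. Starting by 20 − 1 = hour 19 achieves that.
Since packaging (must start by hour 19) depends on it, conditioning must finish by hour 19. Backing off its 2-hour duration gives a latest start of hour 17.
Pitching has to be done before conditioning (must start by hour 17). That means finishing by hour 17, i.e. starting by 17 − 3 = hour 14.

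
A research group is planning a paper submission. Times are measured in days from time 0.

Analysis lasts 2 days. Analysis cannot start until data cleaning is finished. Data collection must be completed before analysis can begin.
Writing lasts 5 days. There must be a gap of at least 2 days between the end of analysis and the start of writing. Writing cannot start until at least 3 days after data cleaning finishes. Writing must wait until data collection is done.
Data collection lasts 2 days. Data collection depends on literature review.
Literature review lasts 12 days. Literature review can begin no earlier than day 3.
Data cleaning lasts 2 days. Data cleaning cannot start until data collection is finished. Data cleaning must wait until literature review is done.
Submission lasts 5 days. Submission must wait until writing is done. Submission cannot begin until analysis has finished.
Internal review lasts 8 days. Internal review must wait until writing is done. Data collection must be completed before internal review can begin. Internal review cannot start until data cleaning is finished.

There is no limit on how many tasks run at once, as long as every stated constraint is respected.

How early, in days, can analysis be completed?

Literature review cannot begin until its own release at day 3. It runs from day 3 to 3 + 12 = day 15.
Data collection waits on literature review (finishes day 15), so it starts at day 15 and finishes at 15 + 2 = day 17.
Data cleaning needs all of data collection (finishes day 17); literature review (finishes day 15). That puts its earliest start at day 17; it finishes at 17 + 2 = day 19.
Analysis needs all of data cleaning (finishes day 19); data collection (finishes day 17). That puts its earliest start at day 19; it finishes at 19 + 2 = day 21.

21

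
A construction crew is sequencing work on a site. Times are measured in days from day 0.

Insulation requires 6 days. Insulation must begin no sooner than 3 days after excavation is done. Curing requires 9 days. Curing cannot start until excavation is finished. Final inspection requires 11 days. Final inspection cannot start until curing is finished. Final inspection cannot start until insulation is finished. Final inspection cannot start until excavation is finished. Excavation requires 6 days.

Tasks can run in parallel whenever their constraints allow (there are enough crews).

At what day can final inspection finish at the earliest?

26

Excavation has no prerequisites, so it starts at day 0 and finishes at day 6.
Insulation waits on excavation (finishes day 6, plus 3-day gap → day 9), so it starts at day 9 and finishes at 9 + 6 = day 15.
Curing cannot begin until excavation (finishes day 6). It runs from day 6 to 6 + 9 = day 15.
Final inspection needs all of curing (finishes day 15); insulation (finishes day 15); excavation (finishes day 6). That puts its earliest start at day 15; it finishes at 15 + 11 = day 26.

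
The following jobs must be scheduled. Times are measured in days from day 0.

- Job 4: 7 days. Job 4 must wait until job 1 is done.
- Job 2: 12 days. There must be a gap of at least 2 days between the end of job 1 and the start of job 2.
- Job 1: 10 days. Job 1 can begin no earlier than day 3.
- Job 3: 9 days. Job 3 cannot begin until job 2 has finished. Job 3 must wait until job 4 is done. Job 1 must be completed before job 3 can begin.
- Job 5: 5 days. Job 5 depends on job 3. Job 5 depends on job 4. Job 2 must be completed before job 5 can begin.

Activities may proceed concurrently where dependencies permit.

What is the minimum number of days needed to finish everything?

Job 1 cannot begin until its own release at day 3. It runs from day 3 to 3 + 10 = day 13.
Job 4 waits on job 1 (finishes day 13), so it starts at day 13 and finishes at 13 + 7 = day 20.
Job 2 cannot begin until job 1 (finishes day 13, plus 2-day gap → day 15). It runs from day 15 to 15 + 12 = day 27.
Job 3 has to wait for job 2 (finishes day 27); job 4 (finishes day 20); job 1 (finishes day 13). The latest of these is day 27, so job 3 runs day 27 to 27 + 9 = day 36.
Job 5 has to wait for job 3 (finishes day 36); job 4 (finishes day 20); job 2 (finishes day 27). The latest of these is day 36, so job 5 runs day 36 to 36 + 5 = day 41.
All tasks are finished once the last one completes. Finish times: Job 1 at 13, Job 2 at 27, Job 3 at 36, Job 4 at 20, Job 5 at 41. The latest is day 41.

41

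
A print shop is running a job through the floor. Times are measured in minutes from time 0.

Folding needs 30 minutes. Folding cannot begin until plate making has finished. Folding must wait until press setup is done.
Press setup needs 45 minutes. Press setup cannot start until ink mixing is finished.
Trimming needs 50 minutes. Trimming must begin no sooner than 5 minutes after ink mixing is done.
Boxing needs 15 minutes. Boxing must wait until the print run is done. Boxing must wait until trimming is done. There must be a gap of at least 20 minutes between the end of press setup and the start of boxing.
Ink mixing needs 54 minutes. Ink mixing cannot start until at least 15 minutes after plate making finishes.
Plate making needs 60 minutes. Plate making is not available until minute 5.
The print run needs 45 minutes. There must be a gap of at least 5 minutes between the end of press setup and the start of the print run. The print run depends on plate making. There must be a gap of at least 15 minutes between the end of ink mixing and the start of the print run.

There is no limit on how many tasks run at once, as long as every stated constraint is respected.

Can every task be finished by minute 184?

After its own release at minute 5, plate making can start at minute 5 and finishes at minute 65.
Ink mixing waits on plate making (finishes minute 65, plus 15-minute gap → minute 80), so it starts at minute 80 and finishes at 80 + 54 = minute 134.
Trimming waits on ink mixing (finishes minute 134, plus 5-minute gap → minute 139), so it starts at minute 139 and finishes at 139 + 50 = minute 189.
Press setup cannot begin until ink mixing (finishes minute 134). It runs from minute 134 to 134 + 45 = minute 179.
Folding has to wait for plate making (finishes minute 65); press setup (finishes minute 179). The latest of these is minute 179, so folding runs minute 179 to 179 + 30 = minute 209.
The print run needs all of press setup (finishes minute 179, plus 5-minute gap → minute 184); plate making (finishes minute 65); ink mixing (finishes minute 134, plus 15-minute gap → minute 149). That puts its earliest start at minute 184; it finishes at 184 + 45 = minute 229.
Boxing needs all of the print run (finishes minute 229); trimming (finishes minute 189); press setup (finishes minute 179, plus 20-minute gap → minute 199). That puts its earliest start at minute 229; it finishes at 229 + 15 = minute 244.
The earliest everything can be done is minute 244, which is after the deadline of 184, so it is not possible.

No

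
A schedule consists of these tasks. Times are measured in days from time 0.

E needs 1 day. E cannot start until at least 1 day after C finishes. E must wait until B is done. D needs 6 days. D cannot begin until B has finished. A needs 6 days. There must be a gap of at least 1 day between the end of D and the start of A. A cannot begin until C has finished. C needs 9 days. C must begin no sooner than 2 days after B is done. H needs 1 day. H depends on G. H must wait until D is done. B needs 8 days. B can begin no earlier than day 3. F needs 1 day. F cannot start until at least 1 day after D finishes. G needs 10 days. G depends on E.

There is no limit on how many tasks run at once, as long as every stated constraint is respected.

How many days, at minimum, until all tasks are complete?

35

After its own release at day 3, B can start at day 3 and finishes at day 11.
D cannot begin until B (finishes day 11). It runs from day 11 to 11 + 6 = day 17.
F cannot begin until D (finishes day 17, plus 1-day gap → day 18). It runs from day 18 to 18 + 1 = day 19.
After B (finishes day 11, plus 2-day gap → day 13), C can start at day 13 and finishes at day 22.
For E: C (finishes day 22, plus 1-day gap → day 23); B (finishes day 11). Taking the maximum gives a start of day 23, and it finishes at 23 + 1 = day 24.
After E (finishes day 24), G can start at day 24 and finishes at day 34.
H has to wait for G (finishes day 34); D (finishes day 17). The latest of these is day 34, so H runs day 34 to 34 + 1 = day 35.
A has to wait for D (finishes day 17, plus 1-day gap → day 18); C (finishes day 22). The latest of these is day 22, so A runs day 22 to 22 + 6 = day 28.
All tasks are finished once the last one completes. Finish times: A at 28, B at 11, C at 22, D at 17, E at 24, F at 19, G at 34, H at 35. The latest is day 35.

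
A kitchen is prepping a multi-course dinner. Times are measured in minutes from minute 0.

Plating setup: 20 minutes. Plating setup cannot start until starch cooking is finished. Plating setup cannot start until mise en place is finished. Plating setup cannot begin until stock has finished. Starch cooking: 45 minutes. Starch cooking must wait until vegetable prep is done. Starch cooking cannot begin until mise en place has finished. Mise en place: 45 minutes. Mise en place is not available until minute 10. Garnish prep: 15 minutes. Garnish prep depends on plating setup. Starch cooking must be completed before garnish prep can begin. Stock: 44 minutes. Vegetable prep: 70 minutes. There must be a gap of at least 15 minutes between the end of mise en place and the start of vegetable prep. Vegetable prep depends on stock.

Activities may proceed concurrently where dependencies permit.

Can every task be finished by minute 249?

Yes

Nothing blocks stock, so it runs from minute 0 to minute 44.
Mise en place waits on its own release at minute 10, so it starts at minute 10 and finishes at 10 + 45 = minute 55.
Vegetable prep needs all of mise en place (finishes minute 55, plus 15-minute gap → minute 70); stock (finishes minute 44). That puts its earliest start at minute 70; it finishes at 70 + 70 = minute 140.
Starch cooking cannot start until vegetable prep (finishes minute 140); mise en place (finishes minute 55). The controlling bound is minute 140, so starch cooking finishes at 140 + 45 = minute 185.
For plating setup: starch cooking (finishes minute 185); mise en place (finishes minute 55); stock (finishes minute 44). Taking the maximum gives a start of minute 185, and it finishes at 185 + 20 = minute 205.
For garnish prep: plating setup (finishes minute 205); starch cooking (finishes minute 185). Taking the maximum gives a start of minute 205, and it finishes at 205 + 15 = minute 220.
Every task is finished by minute 220, which is no later than the deadline of 249, so the schedule is feasible.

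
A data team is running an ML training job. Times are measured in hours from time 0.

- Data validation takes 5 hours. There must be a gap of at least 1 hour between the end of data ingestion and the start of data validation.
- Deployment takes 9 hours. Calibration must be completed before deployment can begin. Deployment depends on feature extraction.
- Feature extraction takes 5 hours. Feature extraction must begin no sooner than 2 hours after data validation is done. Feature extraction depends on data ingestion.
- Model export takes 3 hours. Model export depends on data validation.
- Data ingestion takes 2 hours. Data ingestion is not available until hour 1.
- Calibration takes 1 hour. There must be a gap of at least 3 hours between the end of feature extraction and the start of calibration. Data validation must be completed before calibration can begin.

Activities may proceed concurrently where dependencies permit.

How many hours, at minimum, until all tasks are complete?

Data ingestion cannot begin until its own release at hour 1. It runs from hour 1 to 1 + 2 = hour 3.
Data validation waits on data ingestion (finishes hour 3, plus 1-hour gap → hour 4), so it starts at hour 4 and finishes at 4 + 5 = hour 9.
Model export waits on data validation (finishes hour 9), so it starts at hour 9 and finishes at 9 + 3 = hour 12.
Feature extraction needs all of data validation (finishes hour 9, plus 2-hour gap → hour 11); data ingestion (finishes hour 3). That puts its earliest start at hour 11; it finishes at 11 + 5 = hour 16.
Calibration has to wait for feature extraction (finishes hour 16, plus 3-hour gap → hour 19); data validation (finishes hour 9). The latest of these is hour 19, so calibration runs hour 19 to 19 + 1 = hour 20.
For deployment: calibration (finishes hour 20); feature extraction (finishes hour 16). Taking the maximum gives a start of hour 20, and it finishes at 20 + 9 = hour 29.
All tasks are finished once the last one completes. Finish times: Data ingestion at 3, Data validation at 9, Feature extraction at 16, Calibration at 20, Model export at 12, Deployment at 29. The latest is hour 29.

29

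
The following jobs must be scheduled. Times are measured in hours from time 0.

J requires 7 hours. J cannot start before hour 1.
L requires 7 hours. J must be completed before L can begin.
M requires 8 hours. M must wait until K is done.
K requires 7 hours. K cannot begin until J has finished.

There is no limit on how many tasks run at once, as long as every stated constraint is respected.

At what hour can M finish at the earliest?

J cannot begin until its own release at hour 1. It runs from hour 1 to 1 + 7 = hour 8.
K cannot begin until J (finishes hour 8). It runs from hour 8 to 8 + 7 = hour 15.
After K (finishes hour 15), M can start at hour 15 and finishes at hour 23.

23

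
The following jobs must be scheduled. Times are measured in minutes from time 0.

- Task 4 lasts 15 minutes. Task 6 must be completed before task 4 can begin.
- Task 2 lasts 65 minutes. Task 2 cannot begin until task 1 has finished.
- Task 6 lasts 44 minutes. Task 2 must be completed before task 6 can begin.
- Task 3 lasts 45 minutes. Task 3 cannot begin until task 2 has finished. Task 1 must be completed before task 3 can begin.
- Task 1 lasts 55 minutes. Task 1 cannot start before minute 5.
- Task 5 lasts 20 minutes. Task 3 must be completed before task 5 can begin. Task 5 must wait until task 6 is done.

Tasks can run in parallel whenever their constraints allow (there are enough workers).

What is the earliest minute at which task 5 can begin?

170

Task 1 cannot begin until its own release at minute 5. It runs from minute 5 to 5 + 55 = minute 60.
After task 1 (finishes minute 60), task 2 can start at minute 60 and finishes at minute 125.
After task 2 (finishes minute 125), task 6 can start at minute 125 and finishes at minute 169.
Task 3 cannot start until task 2 (finishes minute 125); task 1 (finishes minute 60). The controlling bound is minute 125, so task 3 finishes at 125 + 45 = minute 170.
Task 5 waits on task 3 (finishes minute 170); task 6 (finishes minute 169). The latest of these is minute 170, which is the earliest task 5 can start.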